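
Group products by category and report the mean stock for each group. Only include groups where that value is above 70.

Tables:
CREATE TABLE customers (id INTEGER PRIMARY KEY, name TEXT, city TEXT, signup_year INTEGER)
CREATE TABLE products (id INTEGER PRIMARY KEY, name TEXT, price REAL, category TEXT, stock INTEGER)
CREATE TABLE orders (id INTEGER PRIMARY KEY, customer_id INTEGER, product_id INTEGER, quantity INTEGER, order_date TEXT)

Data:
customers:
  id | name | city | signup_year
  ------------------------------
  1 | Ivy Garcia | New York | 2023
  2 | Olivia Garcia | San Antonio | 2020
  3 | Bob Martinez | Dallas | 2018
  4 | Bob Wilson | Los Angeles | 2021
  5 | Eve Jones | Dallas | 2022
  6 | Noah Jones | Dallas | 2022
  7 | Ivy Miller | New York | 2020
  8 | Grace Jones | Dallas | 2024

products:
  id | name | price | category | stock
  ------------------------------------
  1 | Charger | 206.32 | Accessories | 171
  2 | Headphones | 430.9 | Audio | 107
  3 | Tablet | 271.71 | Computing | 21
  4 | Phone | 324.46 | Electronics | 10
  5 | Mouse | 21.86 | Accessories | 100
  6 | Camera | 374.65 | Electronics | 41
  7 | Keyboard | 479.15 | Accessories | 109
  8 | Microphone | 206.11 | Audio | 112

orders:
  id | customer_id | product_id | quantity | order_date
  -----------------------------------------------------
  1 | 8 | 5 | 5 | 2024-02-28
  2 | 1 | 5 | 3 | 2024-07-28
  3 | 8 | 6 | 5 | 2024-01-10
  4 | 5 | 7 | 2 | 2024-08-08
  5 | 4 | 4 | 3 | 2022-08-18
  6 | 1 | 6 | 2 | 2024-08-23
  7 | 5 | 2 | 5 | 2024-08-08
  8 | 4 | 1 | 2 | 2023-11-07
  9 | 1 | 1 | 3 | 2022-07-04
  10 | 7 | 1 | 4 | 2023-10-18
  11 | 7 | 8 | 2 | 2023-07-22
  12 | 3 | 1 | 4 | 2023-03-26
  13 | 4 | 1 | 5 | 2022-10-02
SELECT category, AVG(stock) AS avg_stock FROM products GROUP BY category HAVING AVG(stock) > 70

Execution result:
category | avg_stock
Accessories | 126.67
Audio | 109.50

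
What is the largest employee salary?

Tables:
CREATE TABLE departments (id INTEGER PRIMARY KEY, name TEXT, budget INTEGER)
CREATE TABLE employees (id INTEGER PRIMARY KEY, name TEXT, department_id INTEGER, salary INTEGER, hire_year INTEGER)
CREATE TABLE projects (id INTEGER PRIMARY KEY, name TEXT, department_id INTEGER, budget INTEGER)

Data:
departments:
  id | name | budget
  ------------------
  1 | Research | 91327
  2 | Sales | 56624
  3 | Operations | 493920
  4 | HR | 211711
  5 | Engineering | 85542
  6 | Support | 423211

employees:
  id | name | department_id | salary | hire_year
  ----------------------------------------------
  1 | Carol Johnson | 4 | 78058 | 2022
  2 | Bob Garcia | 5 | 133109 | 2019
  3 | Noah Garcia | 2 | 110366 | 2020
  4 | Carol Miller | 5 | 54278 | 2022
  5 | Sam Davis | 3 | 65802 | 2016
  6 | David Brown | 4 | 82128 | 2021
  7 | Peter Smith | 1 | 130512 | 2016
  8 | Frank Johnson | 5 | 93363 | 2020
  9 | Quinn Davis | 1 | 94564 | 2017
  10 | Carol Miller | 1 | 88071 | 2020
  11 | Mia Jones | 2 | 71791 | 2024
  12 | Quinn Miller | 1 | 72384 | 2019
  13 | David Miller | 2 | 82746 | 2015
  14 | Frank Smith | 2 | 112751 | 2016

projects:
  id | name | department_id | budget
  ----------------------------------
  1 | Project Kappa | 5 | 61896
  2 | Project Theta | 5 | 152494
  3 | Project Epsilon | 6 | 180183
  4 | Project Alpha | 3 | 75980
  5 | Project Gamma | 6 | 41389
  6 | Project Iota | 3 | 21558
SELECT MAX(salary) FROM employees

Execution result:
133109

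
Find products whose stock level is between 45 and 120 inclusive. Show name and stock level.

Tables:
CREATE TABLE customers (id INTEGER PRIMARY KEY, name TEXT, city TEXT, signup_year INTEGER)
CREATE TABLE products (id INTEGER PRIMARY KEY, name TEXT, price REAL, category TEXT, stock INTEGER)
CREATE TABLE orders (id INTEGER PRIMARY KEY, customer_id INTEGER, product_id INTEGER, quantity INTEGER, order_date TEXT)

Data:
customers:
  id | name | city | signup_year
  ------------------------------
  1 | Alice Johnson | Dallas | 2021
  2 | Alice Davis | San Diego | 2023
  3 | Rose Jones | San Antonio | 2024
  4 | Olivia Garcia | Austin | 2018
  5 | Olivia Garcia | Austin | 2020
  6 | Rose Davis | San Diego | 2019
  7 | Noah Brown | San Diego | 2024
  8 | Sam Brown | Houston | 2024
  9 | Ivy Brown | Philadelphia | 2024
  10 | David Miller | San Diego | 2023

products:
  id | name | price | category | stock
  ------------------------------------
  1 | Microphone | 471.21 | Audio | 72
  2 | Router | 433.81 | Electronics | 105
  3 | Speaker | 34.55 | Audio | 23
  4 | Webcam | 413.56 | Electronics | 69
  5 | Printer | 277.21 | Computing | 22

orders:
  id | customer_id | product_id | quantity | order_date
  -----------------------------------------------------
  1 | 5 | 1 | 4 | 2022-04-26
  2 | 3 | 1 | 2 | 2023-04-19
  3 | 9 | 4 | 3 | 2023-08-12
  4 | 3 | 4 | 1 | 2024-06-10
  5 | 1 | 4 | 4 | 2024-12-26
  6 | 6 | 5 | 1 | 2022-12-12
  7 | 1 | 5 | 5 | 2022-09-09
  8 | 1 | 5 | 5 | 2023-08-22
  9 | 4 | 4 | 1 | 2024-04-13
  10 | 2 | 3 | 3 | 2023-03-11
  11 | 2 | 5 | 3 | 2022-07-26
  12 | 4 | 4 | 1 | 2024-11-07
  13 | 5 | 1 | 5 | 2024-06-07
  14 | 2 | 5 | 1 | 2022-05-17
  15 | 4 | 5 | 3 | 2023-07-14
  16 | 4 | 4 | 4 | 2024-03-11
SELECT name, stock FROM products WHERE stock BETWEEN 45 AND 120

Execution result:
name | stock
Microphone | 72
Router | 105
Webcam | 69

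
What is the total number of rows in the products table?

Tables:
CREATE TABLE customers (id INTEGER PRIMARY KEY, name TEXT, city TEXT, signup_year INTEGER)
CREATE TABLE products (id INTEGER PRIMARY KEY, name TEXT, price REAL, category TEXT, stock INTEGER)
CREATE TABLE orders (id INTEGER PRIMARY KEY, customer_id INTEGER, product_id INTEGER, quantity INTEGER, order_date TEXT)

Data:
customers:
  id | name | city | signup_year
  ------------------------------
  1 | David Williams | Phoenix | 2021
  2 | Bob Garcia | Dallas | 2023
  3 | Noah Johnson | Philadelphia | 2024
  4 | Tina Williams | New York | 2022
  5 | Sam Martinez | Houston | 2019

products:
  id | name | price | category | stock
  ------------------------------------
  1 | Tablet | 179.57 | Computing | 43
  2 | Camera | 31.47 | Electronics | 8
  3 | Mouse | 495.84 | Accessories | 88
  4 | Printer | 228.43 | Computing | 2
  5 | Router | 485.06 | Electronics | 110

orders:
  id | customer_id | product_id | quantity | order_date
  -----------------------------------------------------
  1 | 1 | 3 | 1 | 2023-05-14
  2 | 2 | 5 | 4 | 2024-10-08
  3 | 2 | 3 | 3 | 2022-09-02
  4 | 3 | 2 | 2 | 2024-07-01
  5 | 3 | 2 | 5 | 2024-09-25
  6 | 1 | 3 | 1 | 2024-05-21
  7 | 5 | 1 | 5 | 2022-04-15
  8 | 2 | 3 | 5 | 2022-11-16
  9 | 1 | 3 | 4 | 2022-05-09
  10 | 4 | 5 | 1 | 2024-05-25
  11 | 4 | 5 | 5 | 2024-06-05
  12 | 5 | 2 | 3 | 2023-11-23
SELECT COUNT(*) FROM products

Execution result:
5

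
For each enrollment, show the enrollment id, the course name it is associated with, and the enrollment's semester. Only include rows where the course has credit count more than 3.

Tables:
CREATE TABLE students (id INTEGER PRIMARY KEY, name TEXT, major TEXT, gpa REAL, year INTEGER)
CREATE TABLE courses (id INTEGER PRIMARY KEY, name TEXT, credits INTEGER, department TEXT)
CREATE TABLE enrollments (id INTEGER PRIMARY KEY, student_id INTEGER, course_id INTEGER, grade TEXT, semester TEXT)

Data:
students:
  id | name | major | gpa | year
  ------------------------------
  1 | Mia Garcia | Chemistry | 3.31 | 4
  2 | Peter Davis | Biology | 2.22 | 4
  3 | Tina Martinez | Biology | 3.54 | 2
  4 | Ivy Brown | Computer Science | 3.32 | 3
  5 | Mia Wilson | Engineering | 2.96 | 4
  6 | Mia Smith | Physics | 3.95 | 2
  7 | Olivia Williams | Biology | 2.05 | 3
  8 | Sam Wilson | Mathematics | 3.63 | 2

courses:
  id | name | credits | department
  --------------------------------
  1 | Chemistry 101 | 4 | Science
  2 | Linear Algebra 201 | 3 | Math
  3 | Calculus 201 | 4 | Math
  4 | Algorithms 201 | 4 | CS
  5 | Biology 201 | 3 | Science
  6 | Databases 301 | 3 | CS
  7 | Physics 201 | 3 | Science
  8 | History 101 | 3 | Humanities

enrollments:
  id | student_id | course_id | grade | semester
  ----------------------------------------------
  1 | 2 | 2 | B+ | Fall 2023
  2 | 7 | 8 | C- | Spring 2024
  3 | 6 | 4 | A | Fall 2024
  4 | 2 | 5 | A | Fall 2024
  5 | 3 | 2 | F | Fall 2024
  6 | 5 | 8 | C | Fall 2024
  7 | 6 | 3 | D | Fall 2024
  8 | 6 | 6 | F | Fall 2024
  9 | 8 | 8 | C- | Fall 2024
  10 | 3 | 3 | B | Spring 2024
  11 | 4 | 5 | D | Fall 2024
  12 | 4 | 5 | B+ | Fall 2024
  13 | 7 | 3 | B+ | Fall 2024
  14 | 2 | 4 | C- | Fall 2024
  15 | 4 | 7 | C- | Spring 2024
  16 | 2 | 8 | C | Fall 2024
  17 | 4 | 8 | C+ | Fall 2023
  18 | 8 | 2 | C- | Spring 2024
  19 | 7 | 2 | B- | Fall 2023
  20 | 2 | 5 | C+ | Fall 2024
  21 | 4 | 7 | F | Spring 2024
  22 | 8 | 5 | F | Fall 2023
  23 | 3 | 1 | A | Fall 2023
SELECT c.id, p.name AS course, c.semester FROM enrollments c JOIN courses p ON c.course_id = p.id WHERE p.credits > 3

Execution result:
id | course | semester
3 | Algorithms 201 | Fall 2024
7 | Calculus 201 | Fall 2024
10 | Calculus 201 | Spring 2024
13 | Calculus 201 | Fall 2024
14 | Algorithms 201 | Fall 2024
23 | Chemistry 101 | Fall 2023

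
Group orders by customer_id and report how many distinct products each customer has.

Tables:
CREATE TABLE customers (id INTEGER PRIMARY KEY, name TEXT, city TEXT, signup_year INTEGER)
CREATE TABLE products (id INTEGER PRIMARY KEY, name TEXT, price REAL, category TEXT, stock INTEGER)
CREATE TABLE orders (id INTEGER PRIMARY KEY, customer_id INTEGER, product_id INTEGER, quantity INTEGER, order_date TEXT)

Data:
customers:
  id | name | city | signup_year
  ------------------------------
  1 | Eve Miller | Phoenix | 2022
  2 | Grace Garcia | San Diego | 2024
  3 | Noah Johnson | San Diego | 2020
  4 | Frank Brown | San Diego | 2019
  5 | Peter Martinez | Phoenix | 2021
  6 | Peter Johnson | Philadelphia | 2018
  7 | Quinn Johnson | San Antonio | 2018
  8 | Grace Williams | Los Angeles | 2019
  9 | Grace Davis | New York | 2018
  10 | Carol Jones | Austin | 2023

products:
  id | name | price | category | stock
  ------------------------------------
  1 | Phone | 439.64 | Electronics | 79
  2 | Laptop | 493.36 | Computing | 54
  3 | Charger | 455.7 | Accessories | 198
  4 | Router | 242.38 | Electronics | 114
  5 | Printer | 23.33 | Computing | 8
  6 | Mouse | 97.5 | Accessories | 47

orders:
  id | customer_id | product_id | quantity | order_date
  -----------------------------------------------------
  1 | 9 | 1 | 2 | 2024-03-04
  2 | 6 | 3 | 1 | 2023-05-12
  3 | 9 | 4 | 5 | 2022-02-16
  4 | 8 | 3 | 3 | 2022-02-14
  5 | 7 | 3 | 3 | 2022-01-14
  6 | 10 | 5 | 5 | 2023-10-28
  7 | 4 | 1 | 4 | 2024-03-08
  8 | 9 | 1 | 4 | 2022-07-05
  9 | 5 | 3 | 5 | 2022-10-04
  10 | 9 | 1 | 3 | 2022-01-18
SELECT customer_id, COUNT(DISTINCT product_id) AS distinct_product_count FROM orders GROUP BY customer_id

Execution result:
customer_id | distinct_product_count
4 | 1
5 | 1
6 | 1
7 | 1
8 | 1
9 | 2
10 | 1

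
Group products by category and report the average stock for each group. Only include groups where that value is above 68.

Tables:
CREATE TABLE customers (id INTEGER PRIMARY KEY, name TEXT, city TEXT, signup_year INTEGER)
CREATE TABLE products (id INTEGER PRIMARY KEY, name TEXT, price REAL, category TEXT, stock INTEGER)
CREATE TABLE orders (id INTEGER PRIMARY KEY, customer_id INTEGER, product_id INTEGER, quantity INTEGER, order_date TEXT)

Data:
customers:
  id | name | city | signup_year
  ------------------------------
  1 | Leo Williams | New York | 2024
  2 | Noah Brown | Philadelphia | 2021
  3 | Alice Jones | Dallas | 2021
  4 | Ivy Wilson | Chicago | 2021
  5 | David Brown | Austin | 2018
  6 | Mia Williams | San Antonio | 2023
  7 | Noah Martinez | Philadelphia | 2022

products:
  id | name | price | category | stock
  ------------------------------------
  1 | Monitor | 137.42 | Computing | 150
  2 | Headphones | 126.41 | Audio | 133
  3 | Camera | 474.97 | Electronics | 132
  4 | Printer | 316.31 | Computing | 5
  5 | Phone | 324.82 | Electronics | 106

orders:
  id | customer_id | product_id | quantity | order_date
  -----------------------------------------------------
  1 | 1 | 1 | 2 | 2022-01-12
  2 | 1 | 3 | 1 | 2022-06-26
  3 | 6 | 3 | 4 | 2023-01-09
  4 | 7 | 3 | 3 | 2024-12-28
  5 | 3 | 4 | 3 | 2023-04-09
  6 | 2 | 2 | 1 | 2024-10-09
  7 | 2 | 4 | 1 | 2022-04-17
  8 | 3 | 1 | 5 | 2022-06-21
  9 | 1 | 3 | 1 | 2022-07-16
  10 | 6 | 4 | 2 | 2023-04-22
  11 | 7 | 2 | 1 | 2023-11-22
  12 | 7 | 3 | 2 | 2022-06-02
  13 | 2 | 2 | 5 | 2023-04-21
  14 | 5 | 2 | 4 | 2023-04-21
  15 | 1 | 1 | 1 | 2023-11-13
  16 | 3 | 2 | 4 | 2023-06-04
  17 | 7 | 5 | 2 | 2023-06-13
SELECT category, AVG(stock) AS avg_stock FROM products GROUP BY category HAVING AVG(stock) > 68

Execution result:
category | avg_stock
Audio | 133.00
Computing | 77.50
Electronics | 119.00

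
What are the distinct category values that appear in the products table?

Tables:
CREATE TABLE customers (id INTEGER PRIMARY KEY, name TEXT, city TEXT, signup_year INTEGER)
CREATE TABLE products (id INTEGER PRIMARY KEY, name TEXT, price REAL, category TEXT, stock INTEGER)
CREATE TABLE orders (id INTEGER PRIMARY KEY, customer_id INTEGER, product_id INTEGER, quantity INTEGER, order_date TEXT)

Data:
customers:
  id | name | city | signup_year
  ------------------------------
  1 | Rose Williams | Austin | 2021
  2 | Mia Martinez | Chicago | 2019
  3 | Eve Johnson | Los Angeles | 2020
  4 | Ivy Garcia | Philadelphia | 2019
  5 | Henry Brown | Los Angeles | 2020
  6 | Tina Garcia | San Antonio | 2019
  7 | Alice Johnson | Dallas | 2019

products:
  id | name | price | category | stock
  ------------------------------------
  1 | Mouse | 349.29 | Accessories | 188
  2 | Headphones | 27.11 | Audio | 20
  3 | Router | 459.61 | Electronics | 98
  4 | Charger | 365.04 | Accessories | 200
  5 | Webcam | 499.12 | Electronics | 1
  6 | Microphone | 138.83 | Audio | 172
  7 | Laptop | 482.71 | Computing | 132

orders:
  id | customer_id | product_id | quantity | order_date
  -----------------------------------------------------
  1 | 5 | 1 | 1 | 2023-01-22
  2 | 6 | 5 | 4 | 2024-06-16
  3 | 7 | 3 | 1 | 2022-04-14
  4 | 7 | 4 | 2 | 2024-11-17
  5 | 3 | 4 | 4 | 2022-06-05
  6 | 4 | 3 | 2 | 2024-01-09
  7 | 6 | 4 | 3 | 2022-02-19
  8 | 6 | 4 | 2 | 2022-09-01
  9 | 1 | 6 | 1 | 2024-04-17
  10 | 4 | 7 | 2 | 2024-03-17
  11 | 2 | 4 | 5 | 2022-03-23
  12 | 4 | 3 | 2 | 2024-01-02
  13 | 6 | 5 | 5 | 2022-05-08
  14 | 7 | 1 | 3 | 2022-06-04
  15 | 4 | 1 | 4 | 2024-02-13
SELECT DISTINCT category FROM products

Execution result:
category
Accessories
Audio
Electronics
Computing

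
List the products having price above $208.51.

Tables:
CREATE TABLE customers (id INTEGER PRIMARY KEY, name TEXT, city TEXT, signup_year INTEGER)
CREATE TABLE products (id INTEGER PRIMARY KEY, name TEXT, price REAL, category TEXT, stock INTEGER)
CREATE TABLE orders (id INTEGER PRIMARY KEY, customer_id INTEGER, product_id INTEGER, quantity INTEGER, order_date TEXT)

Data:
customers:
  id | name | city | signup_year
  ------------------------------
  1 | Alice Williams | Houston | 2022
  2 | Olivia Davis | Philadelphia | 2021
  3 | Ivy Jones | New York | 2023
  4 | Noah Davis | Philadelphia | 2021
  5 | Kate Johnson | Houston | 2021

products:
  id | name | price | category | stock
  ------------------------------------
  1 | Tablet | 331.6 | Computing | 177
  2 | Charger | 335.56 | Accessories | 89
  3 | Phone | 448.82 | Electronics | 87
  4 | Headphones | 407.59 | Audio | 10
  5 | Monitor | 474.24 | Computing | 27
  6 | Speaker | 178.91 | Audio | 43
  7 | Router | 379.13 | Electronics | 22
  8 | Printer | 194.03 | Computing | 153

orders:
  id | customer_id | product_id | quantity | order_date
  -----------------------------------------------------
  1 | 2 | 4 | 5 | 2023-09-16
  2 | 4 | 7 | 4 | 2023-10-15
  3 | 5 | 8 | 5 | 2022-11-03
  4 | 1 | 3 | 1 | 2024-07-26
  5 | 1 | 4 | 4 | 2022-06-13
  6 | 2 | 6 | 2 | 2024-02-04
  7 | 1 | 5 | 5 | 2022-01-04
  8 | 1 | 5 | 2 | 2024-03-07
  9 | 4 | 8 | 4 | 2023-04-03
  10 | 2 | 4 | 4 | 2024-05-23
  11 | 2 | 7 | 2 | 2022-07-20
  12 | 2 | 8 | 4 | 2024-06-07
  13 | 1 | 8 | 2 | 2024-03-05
SELECT name, price FROM products WHERE price > 208.51

Execution result:
name | price
Tablet | 331.60
Charger | 335.56
Phone | 448.82
Headphones | 407.59
Monitor | 474.24
Router | 379.13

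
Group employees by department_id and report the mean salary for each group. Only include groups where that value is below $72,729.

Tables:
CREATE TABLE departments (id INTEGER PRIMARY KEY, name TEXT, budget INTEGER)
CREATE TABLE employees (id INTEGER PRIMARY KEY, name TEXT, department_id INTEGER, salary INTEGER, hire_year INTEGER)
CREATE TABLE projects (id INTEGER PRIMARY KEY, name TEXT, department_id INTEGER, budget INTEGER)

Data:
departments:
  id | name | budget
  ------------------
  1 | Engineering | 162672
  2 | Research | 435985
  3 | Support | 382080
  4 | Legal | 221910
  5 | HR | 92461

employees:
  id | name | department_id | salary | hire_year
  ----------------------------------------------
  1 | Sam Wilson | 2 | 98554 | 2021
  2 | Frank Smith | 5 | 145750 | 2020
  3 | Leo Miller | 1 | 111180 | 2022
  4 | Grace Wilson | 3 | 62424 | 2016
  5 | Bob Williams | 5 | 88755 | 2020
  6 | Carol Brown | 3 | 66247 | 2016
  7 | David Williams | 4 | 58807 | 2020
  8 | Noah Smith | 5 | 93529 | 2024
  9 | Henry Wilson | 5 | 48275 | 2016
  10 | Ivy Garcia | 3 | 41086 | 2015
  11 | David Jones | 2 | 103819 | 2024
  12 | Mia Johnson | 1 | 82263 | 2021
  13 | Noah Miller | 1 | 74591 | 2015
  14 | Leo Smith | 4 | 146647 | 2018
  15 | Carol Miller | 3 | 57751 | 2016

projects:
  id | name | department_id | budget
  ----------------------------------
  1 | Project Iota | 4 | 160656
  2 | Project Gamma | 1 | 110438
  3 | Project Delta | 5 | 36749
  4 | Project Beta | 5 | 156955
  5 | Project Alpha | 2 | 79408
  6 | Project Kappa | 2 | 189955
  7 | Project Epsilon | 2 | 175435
SELECT department_id, AVG(salary) AS avg_salary FROM employees GROUP BY department_id HAVING AVG(salary) < 72729

Execution result:
department_id | avg_salary
3 | 56877.00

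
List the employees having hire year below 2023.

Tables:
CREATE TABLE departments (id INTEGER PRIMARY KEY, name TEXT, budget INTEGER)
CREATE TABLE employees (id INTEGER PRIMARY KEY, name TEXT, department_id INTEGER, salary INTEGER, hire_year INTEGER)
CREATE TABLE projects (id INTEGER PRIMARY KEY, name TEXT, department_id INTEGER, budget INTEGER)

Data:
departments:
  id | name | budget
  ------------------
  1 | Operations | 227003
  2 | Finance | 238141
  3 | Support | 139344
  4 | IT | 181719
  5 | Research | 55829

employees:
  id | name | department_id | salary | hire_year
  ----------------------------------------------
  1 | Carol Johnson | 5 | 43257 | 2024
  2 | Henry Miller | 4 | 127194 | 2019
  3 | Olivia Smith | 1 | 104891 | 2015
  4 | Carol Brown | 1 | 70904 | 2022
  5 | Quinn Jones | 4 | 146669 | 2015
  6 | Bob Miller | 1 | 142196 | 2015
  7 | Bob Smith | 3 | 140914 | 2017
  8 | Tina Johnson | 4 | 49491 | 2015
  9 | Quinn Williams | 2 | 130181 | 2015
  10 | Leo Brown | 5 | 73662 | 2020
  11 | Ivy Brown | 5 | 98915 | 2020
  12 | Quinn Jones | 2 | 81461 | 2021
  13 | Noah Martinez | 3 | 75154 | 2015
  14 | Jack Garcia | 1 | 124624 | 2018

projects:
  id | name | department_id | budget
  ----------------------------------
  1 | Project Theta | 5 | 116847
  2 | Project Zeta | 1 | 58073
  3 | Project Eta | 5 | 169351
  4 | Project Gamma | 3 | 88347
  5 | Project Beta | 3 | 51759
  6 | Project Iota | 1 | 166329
SELECT name, hire_year FROM employees WHERE hire_year < 2023

Execution result:
name | hire_year
Henry Miller | 2019
Olivia Smith | 2015
Carol Brown | 2022
Quinn Jones | 2015
Bob Miller | 2015
Bob Smith | 2017
Tina Johnson | 2015
Quinn Williams | 2015
Leo Brown | 2020
Ivy Brown | 2020
Quinn Jones | 2021
Noah Martinez | 2015
Jack Garcia | 2018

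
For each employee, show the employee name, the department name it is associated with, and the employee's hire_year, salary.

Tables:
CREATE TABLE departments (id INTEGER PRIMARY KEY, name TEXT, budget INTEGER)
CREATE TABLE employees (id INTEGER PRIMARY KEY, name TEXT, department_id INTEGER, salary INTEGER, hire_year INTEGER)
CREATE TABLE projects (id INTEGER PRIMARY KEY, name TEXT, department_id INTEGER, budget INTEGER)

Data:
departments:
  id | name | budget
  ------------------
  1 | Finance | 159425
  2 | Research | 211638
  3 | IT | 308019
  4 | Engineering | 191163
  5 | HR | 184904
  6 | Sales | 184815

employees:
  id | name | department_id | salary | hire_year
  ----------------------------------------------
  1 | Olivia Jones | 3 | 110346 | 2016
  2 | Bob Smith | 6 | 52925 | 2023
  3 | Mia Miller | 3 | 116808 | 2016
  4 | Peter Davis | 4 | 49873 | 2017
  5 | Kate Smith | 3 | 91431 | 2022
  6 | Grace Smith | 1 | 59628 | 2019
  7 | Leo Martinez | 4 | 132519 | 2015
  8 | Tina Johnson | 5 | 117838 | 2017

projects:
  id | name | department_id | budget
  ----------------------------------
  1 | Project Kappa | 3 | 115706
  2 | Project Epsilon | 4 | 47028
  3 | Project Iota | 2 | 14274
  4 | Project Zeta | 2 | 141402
SELECT c.name, p.name AS department, c.hire_year, c.salary FROM employees c JOIN departments p ON c.department_id = p.id

Execution result:
name | department | hire_year | salary
Olivia Jones | IT | 2016 | 110346
Bob Smith | Sales | 2023 | 52925
Mia Miller | IT | 2016 | 116808
Peter Davis | Engineering | 2017 | 49873
Kate Smith | IT | 2022 | 91431
Grace Smith | Finance | 2019 | 59628
Leo Martinez | Engineering | 2015 | 132519
Tina Johnson | HR | 2017 | 117838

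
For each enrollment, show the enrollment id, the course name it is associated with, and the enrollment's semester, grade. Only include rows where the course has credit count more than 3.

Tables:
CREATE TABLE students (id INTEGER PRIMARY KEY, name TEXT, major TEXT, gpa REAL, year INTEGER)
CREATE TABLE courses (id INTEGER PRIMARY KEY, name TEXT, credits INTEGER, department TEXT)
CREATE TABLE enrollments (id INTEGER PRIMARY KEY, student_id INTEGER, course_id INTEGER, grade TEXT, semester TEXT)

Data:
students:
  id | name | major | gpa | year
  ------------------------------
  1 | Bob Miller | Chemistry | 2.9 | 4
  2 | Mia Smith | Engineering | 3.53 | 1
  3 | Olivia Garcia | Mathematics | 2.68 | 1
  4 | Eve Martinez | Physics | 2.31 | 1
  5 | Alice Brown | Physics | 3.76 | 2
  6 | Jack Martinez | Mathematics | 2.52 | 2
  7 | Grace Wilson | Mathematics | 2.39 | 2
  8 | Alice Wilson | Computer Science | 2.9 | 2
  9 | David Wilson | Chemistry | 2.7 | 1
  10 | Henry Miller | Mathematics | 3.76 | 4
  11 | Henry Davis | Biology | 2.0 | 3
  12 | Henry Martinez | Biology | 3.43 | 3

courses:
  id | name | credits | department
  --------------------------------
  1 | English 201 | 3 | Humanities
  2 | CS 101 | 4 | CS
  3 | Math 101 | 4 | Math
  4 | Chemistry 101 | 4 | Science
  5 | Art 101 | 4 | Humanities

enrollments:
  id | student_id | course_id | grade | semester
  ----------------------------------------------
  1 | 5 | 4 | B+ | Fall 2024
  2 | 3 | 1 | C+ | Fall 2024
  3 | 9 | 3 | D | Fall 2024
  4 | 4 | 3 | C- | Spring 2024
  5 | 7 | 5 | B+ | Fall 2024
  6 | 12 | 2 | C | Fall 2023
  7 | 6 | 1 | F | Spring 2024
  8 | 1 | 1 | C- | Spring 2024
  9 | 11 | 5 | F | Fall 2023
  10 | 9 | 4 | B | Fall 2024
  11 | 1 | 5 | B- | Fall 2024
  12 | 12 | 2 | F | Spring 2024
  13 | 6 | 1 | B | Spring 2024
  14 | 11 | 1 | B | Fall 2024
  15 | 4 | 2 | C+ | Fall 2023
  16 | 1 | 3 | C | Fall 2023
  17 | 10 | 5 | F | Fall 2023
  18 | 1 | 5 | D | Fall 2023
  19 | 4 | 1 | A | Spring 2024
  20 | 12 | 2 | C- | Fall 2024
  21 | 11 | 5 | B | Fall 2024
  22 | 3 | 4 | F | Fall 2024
SELECT c.id, p.name AS course, c.semester, c.grade FROM enrollments c JOIN courses p ON c.course_id = p.id WHERE p.credits > 3

Execution result:
id | course | semester | grade
1 | Chemistry 101 | Fall 2024 | B+
3 | Math 101 | Fall 2024 | D
4 | Math 101 | Spring 2024 | C-
5 | Art 101 | Fall 2024 | B+
6 | CS 101 | Fall 2023 | C
9 | Art 101 | Fall 2023 | F
10 | Chemistry 101 | Fall 2024 | B
11 | Art 101 | Fall 2024 | B-
12 | CS 101 | Spring 2024 | F
15 | CS 101 | Fall 2023 | C+
16 | Math 101 | Fall 2023 | C
17 | Art 101 | Fall 2023 | F
18 | Art 101 | Fall 2023 | D
20 | CS 101 | Fall 2024 | C-
21 | Art 101 | Fall 2024 | B
22 | Chemistry 101 | Fall 2024 | F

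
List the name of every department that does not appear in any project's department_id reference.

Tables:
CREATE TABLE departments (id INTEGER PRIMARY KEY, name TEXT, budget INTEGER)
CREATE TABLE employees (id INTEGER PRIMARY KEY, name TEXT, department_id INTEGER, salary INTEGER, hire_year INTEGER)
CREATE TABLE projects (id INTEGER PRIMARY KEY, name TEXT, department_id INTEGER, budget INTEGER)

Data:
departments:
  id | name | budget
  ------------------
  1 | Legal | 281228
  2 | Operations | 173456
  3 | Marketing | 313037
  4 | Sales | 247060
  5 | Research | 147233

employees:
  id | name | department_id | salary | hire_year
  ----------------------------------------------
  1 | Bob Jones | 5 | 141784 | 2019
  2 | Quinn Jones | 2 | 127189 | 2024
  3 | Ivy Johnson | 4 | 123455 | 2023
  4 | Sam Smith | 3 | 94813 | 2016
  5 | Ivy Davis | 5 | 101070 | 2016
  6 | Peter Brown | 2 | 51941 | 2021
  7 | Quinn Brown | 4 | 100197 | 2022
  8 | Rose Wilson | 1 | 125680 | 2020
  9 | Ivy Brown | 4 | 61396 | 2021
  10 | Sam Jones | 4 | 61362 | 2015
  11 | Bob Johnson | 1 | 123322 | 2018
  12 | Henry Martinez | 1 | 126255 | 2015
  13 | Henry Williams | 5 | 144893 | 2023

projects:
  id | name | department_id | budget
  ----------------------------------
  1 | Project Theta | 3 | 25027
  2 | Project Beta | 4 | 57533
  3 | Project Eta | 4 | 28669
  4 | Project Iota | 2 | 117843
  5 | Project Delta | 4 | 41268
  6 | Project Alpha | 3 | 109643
SELECT p.name FROM departments p LEFT JOIN projects c ON c.department_id = p.id WHERE c.id IS NULL

Execution result:
name
Legal
Research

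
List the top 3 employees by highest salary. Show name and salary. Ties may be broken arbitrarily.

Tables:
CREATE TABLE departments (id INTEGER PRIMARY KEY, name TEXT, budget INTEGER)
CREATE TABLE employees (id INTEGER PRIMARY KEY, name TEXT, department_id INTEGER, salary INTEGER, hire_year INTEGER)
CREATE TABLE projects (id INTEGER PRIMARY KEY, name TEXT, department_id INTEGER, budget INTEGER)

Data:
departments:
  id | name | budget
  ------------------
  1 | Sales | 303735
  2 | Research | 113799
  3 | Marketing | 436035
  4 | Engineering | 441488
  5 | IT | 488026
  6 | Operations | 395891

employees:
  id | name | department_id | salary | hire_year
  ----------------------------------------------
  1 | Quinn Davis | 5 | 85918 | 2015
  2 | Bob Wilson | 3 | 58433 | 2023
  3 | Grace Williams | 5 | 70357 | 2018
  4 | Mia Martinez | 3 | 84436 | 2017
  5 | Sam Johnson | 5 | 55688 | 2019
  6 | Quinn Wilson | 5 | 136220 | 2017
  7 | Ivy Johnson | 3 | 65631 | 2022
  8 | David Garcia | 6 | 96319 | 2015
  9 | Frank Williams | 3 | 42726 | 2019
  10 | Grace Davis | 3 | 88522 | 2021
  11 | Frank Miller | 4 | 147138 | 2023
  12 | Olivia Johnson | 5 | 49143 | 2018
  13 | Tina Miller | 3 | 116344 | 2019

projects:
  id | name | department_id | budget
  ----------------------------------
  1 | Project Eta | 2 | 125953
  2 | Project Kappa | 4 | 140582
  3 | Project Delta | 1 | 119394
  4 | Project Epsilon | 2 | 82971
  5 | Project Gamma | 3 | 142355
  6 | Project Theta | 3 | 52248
SELECT name, salary FROM employees ORDER BY salary DESC LIMIT 3

Execution result:
name | salary
Frank Miller | 147138
Quinn Wilson | 136220
Tina Miller | 116344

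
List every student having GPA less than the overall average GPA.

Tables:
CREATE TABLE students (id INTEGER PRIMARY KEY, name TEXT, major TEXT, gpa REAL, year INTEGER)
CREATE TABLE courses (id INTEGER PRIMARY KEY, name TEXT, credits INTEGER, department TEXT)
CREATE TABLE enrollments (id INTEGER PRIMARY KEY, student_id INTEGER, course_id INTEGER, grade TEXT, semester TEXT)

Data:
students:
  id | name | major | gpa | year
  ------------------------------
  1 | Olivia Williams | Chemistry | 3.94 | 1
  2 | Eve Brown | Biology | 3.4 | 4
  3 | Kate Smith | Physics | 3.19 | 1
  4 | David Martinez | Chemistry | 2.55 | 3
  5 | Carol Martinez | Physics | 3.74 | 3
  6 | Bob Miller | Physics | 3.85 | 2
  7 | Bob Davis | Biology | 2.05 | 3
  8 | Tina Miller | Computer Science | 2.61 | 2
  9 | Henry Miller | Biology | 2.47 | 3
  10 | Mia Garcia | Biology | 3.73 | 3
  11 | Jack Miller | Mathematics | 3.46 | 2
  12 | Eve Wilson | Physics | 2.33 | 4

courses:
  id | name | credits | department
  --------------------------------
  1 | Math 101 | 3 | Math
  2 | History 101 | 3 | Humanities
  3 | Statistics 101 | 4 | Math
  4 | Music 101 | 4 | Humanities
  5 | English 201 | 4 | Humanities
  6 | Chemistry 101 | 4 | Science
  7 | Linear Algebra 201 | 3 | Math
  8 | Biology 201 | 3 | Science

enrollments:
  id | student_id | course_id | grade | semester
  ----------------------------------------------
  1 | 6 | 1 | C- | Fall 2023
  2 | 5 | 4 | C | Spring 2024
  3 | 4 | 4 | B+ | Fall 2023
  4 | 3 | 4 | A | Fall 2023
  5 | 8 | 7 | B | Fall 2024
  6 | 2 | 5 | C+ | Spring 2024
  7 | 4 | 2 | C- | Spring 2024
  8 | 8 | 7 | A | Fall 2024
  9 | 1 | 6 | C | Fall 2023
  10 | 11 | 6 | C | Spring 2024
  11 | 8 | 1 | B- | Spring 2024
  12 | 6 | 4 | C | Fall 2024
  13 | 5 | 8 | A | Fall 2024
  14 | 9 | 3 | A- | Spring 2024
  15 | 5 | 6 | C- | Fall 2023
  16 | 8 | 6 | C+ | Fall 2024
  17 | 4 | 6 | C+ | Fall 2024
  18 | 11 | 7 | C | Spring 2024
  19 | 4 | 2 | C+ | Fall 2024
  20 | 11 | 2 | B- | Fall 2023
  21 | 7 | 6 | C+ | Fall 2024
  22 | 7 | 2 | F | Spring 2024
SELECT name, gpa FROM students WHERE gpa < (SELECT AVG(gpa) FROM students)

Execution result:
name | gpa
David Martinez | 2.55
Bob Davis | 2.05
Tina Miller | 2.61
Henry Miller | 2.47
Eve Wilson | 2.33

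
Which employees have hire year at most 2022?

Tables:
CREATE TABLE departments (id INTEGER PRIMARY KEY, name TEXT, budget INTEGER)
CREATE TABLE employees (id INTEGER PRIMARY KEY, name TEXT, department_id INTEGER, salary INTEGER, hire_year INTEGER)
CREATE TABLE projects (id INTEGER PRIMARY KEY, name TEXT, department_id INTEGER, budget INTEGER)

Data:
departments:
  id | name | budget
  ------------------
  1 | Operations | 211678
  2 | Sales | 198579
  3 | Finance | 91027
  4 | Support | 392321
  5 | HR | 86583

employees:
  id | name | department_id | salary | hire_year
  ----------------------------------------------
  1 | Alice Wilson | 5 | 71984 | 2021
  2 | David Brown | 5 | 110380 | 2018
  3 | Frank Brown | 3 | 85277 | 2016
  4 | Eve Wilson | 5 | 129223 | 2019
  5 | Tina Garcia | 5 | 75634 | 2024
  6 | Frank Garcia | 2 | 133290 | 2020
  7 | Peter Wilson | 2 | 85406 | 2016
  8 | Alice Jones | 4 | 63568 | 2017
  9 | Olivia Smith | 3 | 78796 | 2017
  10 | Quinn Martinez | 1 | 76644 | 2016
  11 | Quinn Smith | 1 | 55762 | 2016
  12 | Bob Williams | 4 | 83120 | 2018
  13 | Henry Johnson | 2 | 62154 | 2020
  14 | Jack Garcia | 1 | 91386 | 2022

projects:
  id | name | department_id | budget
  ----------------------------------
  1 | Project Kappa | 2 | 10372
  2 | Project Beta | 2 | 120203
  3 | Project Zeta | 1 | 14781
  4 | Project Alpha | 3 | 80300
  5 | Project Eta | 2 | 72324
SELECT name, hire_year FROM employees WHERE hire_year <= 2022

Execution result:
name | hire_year
Alice Wilson | 2021
David Brown | 2018
Frank Brown | 2016
Eve Wilson | 2019
Frank Garcia | 2020
Peter Wilson | 2016
Alice Jones | 2017
Olivia Smith | 2017
Quinn Martinez | 2016
Quinn Smith | 2016
Bob Williams | 2018
Henry Johnson | 2020
Jack Garcia | 2022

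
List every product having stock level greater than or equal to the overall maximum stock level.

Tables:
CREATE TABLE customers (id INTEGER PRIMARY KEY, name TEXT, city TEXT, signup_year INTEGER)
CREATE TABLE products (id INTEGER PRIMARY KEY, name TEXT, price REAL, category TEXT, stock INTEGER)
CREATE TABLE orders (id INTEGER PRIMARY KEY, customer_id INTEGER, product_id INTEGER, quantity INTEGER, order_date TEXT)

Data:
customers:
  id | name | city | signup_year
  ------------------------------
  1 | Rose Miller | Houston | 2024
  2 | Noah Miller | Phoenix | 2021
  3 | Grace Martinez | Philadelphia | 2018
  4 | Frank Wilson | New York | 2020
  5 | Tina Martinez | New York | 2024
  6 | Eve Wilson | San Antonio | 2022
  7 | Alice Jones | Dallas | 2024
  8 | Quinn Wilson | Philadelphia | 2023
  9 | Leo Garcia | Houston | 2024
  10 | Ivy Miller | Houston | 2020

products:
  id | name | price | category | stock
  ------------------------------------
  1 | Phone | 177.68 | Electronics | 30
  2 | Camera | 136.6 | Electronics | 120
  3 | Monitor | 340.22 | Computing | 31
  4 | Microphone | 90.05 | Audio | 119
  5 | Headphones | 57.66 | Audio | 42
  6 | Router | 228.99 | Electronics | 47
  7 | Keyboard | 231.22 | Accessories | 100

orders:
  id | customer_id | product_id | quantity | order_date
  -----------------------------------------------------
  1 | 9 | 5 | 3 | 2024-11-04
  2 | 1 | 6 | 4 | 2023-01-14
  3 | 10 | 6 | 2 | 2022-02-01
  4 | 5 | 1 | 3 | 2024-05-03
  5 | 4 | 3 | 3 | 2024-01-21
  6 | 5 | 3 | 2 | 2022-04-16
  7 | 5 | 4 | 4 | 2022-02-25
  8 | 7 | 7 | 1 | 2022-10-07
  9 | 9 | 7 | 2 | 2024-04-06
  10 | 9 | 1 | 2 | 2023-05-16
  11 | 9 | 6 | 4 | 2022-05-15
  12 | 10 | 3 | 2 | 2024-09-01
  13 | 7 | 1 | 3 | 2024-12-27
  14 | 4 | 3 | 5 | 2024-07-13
SELECT name, stock FROM products WHERE stock >= (SELECT MAX(stock) FROM products)

Execution result:
name | stock
Camera | 120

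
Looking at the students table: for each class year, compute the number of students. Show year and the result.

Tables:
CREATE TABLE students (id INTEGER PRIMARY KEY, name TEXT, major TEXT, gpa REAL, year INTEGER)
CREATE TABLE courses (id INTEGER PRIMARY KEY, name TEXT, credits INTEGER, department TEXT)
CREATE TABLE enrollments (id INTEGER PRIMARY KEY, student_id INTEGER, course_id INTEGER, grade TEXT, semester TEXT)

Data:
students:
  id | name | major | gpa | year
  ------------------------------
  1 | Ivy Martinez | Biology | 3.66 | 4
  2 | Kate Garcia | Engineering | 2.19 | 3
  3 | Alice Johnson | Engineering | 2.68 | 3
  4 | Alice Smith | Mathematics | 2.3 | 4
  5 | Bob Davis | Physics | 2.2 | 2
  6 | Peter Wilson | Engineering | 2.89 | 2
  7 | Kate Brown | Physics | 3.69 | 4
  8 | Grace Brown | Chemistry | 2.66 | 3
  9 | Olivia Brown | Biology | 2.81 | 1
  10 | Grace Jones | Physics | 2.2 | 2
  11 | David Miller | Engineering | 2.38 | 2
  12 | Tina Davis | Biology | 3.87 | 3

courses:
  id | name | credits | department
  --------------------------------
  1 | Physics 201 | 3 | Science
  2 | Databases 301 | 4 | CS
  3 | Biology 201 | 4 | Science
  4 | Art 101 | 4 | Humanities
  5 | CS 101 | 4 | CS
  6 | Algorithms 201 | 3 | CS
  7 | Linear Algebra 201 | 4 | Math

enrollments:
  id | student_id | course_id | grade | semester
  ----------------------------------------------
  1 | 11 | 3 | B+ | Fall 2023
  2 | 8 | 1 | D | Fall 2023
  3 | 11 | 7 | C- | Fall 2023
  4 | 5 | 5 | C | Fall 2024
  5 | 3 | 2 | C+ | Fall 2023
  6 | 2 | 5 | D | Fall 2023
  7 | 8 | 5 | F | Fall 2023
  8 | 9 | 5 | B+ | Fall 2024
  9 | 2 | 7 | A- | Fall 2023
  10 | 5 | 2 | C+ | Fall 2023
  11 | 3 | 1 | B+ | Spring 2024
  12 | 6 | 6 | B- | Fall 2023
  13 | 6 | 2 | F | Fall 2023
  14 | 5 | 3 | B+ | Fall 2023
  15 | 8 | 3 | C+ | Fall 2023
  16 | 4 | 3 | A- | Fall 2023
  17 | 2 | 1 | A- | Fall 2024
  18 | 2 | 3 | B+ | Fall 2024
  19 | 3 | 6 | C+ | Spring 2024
SELECT year, COUNT(*) AS n FROM students GROUP BY year

Execution result:
year | n
1 | 1
2 | 4
3 | 4
4 | 3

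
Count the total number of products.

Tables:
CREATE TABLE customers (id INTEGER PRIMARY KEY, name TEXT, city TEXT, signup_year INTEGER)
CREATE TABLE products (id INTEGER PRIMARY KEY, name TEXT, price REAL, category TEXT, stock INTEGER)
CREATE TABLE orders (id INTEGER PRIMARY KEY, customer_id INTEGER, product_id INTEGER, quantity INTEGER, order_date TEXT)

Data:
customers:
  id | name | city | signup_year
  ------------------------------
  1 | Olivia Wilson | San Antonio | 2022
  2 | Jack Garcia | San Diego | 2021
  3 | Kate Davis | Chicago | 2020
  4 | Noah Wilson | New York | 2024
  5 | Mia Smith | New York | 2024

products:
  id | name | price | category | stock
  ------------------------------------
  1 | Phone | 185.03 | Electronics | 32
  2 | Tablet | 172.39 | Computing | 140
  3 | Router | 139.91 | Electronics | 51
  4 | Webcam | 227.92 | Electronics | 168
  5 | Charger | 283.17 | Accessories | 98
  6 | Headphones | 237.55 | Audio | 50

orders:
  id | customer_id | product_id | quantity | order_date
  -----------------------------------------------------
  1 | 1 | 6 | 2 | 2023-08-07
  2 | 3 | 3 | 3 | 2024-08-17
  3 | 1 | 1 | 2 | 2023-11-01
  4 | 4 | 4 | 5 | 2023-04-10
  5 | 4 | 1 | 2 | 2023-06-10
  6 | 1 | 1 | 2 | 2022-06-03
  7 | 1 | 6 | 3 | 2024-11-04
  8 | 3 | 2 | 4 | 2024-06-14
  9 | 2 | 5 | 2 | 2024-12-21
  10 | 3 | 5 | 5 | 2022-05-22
SELECT COUNT(*) FROM products

Execution result:
6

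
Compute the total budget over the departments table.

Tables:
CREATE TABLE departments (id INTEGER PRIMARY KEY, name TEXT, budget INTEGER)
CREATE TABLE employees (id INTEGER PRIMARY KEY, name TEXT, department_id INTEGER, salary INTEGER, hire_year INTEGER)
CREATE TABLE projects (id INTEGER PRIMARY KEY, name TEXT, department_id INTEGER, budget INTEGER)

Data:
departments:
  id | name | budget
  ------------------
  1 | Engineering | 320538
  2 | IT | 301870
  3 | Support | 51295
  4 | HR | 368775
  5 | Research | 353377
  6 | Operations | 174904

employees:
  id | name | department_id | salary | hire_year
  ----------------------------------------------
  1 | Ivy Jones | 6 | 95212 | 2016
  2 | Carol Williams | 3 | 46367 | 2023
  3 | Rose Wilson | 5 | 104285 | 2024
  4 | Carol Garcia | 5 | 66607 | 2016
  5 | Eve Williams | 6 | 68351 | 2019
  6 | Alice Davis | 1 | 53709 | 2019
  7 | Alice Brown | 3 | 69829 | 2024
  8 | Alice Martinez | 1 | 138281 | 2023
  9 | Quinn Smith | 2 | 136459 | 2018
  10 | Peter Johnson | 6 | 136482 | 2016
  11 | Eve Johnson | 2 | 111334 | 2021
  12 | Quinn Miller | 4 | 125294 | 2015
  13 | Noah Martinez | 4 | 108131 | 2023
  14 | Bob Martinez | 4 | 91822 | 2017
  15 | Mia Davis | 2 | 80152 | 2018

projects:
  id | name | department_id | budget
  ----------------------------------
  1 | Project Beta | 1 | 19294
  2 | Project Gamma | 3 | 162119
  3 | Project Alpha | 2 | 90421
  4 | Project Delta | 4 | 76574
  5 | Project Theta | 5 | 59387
SELECT SUM(budget) FROM departments

Execution result:
1570759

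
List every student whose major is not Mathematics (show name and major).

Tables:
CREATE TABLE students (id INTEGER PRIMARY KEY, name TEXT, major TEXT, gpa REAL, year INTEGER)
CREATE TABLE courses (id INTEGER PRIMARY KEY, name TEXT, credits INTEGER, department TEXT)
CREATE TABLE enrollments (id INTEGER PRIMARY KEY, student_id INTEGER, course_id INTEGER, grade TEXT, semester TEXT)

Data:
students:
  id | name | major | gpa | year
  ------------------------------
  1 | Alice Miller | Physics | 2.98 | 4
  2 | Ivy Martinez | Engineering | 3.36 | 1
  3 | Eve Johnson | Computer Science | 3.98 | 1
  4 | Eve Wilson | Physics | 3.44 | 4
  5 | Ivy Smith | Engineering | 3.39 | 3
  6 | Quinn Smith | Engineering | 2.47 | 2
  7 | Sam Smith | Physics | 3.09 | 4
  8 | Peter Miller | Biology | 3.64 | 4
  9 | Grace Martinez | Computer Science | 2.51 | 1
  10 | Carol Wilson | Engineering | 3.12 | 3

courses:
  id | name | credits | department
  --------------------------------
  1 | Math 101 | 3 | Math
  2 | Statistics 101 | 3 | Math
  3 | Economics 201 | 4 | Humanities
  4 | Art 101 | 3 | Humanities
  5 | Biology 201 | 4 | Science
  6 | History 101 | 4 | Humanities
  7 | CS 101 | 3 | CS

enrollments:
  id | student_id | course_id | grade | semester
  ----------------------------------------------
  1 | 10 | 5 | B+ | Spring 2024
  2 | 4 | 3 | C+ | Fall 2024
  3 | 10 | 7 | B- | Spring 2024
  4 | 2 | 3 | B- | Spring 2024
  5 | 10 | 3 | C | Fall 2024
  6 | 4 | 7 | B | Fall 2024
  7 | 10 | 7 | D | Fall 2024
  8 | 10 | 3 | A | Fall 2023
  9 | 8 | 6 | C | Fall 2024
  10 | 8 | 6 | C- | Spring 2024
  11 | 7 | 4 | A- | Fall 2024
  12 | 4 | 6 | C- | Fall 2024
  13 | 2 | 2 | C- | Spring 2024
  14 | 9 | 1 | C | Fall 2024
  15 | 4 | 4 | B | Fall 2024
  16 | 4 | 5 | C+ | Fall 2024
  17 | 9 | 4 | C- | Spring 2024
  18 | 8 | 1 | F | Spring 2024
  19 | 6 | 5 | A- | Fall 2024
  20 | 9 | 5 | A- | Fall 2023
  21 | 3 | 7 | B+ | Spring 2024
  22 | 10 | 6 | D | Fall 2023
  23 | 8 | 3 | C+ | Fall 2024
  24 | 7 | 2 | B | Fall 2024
SELECT name, major FROM students WHERE major <> 'Mathematics'

Execution result:
name | major
Alice Miller | Physics
Ivy Martinez | Engineering
Eve Johnson | Computer Science
Eve Wilson | Physics
Ivy Smith | Engineering
Quinn Smith | Engineering
Sam Smith | Physics
Peter Miller | Biology
Grace Martinez | Computer Science
Carol Wilson | Engineering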